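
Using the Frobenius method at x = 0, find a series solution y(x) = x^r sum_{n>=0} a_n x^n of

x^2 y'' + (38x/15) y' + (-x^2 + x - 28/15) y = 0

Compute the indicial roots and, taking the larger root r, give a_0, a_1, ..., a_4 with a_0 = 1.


Write in Frobenius form y'' + (p(x)/x) y' + (q(x)/x^2) y = 0:
  p(x) = 38/15,  q(x) = -x^2 + x - 28/15.
Indicial equation: r(r-1) + (38/15) r + (-28/15) = 0 -> roots r_1 = 4/5, r_2 = -7/3.
Take r = r_1 = 4/5. Let y(x) = x^r sum_{n>=0} a_n x^n with a_0 = 1.
Substitute y = x^r sum a_n x^n and match x^{r+n}. The recurrence is
  D(n) a_n + 1 a_{n-1} - 1 a_{n-2} = 0,  where D(n) = (r+n)(r+n-1) + (38/15)(r+n) + (-28/15).
  a_n = [-1 a_{n-1} + 1 a_{n-2}] / D(n).
Since the indicial polynomial factors as (r - r_1)(r - r_2), D(n) = (r_1 + n - r_1)(r_1 + n - r_2) = n(n + 47/15).
Evaluating step by step (a_0 = 1):
  n = 1: D(1) = 1(1 + 47/15) = 62/15; numerator = -1(1) = -1; a_1 = (-1)/(62/15) = -15/62
  n = 2: D(2) = 2(2 + 47/15) = 154/15; numerator = -1(-15/62) + 1(1) = 77/62; a_2 = (77/62)/(154/15) = 15/124
  n = 3: D(3) = 3(3 + 47/15) = 92/5; numerator = -1(15/124) + 1(-15/62) = -45/124; a_3 = (-45/124)/(92/5) = -225/11408
  n = 4: D(4) = 4(4 + 47/15) = 428/15; numerator = -1(-225/11408) + 1(15/124) = 1605/11408; a_4 = (1605/11408)/(428/15) = 225/45632

r = 4/5; a_0 = 1; a_1 = -15/62; a_2 = 15/124; a_3 = -225/11408; a_4 = 225/45632


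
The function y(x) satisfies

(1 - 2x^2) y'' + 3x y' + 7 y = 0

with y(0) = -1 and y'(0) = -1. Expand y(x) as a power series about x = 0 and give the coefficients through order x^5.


Ansatz: y(x) = sum_{n>=0} a_n x^n, so y'(x) = sum_{n>=1} n a_n x^(n-1) and y''(x) = sum_{n>=2} n(n-1) a_n x^(n-2).
Substitute into P(x) y'' + Q(x) y' + R(x) y = 0 with P(x) = 1 - 2x^2, Q(x) = 3x, R(x) = 7, and match powers of x.
Initial conditions: a_0 = -1, a_1 = -1.
Setting the coefficient of each power of x to zero and solving order by order (substituting the coefficients already found):
  x^0: 2 a_2 + 7 a_0 = 0  ->  2 a_2 = -7 a_0 = 7  ->  a_2 = 7/2
  x^1: 6 a_3 + 10 a_1 = 0  ->  6 a_3 = -10 a_1 = 10  ->  a_3 = 5/3
  x^2: 12 a_4 + 9 a_2 = 0  ->  12 a_4 = -9 a_2 = -63/2  ->  a_4 = -21/8
  x^3: 20 a_5 + 4 a_3 = 0  ->  20 a_5 = -4 a_3 = -20/3  ->  a_5 = -1/3
Truncated series: y(x) = -1 - x + (7/2) x^2 + (5/3) x^3 - (21/8) x^4 - (1/3) x^5 + O(x^6).

a_0 = -1; a_1 = -1; a_2 = 7/2; a_3 = 5/3; a_4 = -21/8; a_5 = -1/3


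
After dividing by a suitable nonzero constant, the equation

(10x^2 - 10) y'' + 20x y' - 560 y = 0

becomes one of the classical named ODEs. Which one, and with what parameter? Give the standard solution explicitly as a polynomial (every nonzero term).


All three coefficients share the factor -10; dividing through by -10 gives  (1 - x^2) y'' - 2x y' + 56 y = 0.
This matches the Legendre equation (1 - x^2) y'' - 2x y' + n(n+1) y = 0 (note the -2x y' term) with n(n+1) = 56, so n = 7; the polynomial solution is P_7(x).
With y = sum_k a_k x^k, matching x^k gives (k+2)(k+1) a_{k+2} = [k(k+1) - n(n+1)] a_k = (k - 7)(k + 8) a_k. The right side vanishes at k = 7, so the series with the parity of 7 terminates at degree 7.
Standard normalization (P_n(1) = 1): leading coefficient (2n)!/(2^n (n!)^2) = 87178291200/(128*25401600) = 429/16, so a_7 = 429/16. Work downward with a_k = (k+1)(k+2) a_{k+2} / ((k - 7)(k + 8)):
  a_5 = (6)(7)(429/16) / ((5 - 7)(5 + 8)) = (9009/8)/(-26) = -693/16
  a_3 = (4)(5)(-693/16) / ((3 - 7)(3 + 8)) = (-3465/4)/(-44) = 315/16
  a_1 = (2)(3)(315/16) / ((1 - 7)(1 + 8)) = (945/8)/(-54) = -35/16
Hence P_7(x) = 429 x^7/16 - 693 x^5/16 + 315 x^3/16 - 35 x/16.

P_7(x); series = 429 x^7/16 - 693 x^5/16 + 315 x^3/16 - 35 x/16


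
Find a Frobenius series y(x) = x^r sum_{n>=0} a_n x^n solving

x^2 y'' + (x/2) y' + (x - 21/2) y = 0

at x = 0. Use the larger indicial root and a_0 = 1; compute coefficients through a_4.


Write in Frobenius form y'' + (p(x)/x) y' + (q(x)/x^2) y = 0:
  p(x) = 1/2,  q(x) = x - 21/2.
Indicial equation: r(r-1) + (1/2) r + (-21/2) = 0 -> roots r_1 = 7/2, r_2 = -3.
Take r = r_1 = 7/2. Let y(x) = x^r sum_{n>=0} a_n x^n with a_0 = 1.
Substitute y = x^r sum a_n x^n and match x^{r+n}. The recurrence is
  D(n) a_n + 1 a_{n-1} = 0,  where D(n) = (r+n)(r+n-1) + (1/2)(r+n) + (-21/2).
  a_n = -1 / D(n) * a_{n-1}.
Since the indicial polynomial factors as (r - r_1)(r - r_2), D(n) = (r_1 + n - r_1)(r_1 + n - r_2) = n(n + 13/2).
Evaluating step by step (a_0 = 1):
  n = 1: D(1) = 1(1 + 13/2) = 15/2; numerator = -1(1) = -1; a_1 = (-1)/(15/2) = -2/15
  n = 2: D(2) = 2(2 + 13/2) = 17; numerator = -1(-2/15) = 2/15; a_2 = (2/15)/(17) = 2/255
  n = 3: D(3) = 3(3 + 13/2) = 57/2; numerator = -1(2/255) = -2/255; a_3 = (-2/255)/(57/2) = -4/14535
  n = 4: D(4) = 4(4 + 13/2) = 42; numerator = -1(-4/14535) = 4/14535; a_4 = (4/14535)/(42) = 2/305235

r = 7/2; a_0 = 1; a_1 = -2/15; a_2 = 2/255; a_3 = -4/14535; a_4 = 2/305235


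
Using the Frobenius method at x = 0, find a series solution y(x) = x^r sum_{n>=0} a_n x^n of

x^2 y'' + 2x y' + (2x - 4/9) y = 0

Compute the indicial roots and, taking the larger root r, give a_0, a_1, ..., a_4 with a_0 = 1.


Write in Frobenius form y'' + (p(x)/x) y' + (q(x)/x^2) y = 0:
  p(x) = 2,  q(x) = 2x - 4/9.
Indicial equation: r(r-1) + (2) r + (-4/9) = 0 -> roots r_1 = 1/3, r_2 = -4/3.
Take r = r_1 = 1/3. Let y(x) = x^r sum_{n>=0} a_n x^n with a_0 = 1.
Substitute y = x^r sum a_n x^n and match x^{r+n}. The recurrence is
  D(n) a_n + 2 a_{n-1} = 0,  where D(n) = (r+n)(r+n-1) + (2)(r+n) + (-4/9).
  a_n = -2 / D(n) * a_{n-1}.
Since the indicial polynomial factors as (r - r_1)(r - r_2), D(n) = (r_1 + n - r_1)(r_1 + n - r_2) = n(n + 5/3).
Evaluating step by step (a_0 = 1):
  n = 1: D(1) = 1(1 + 5/3) = 8/3; numerator = -2(1) = -2; a_1 = (-2)/(8/3) = -3/4
  n = 2: D(2) = 2(2 + 5/3) = 22/3; numerator = -2(-3/4) = 3/2; a_2 = (3/2)/(22/3) = 9/44
  n = 3: D(3) = 3(3 + 5/3) = 14; numerator = -2(9/44) = -9/22; a_3 = (-9/22)/(14) = -9/308
  n = 4: D(4) = 4(4 + 5/3) = 68/3; numerator = -2(-9/308) = 9/154; a_4 = (9/154)/(68/3) = 27/10472

r = 1/3; a_0 = 1; a_1 = -3/4; a_2 = 9/44; a_3 = -9/308; a_4 = 27/10472


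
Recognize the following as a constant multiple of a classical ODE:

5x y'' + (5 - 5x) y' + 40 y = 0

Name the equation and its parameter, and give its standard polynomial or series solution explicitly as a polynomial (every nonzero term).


All three coefficients share the factor 5; dividing through by 5 gives  x y'' + (1 - x) y' + 8 y = 0.
This matches the Laguerre equation x y'' + (1 - x) y' + n y = 0 with n = 8; the polynomial solution is L_8(x).
With y = sum_k a_k x^k, matching x^k gives (k+1)k a_{k+1} + (k+1) a_{k+1} - k a_k + n a_k = 0, i.e. (k+1)^2 a_{k+1} = (k - n) a_k = (k - 8) a_k. The right side vanishes at k = 8, so the series terminates at degree 8.
Standard normalization L_n(0) = 1 gives a_0 = 1. Work upward with a_{k+1} = (k - 8) a_k / (k+1)^2:
  a_1 = (0 - 8)(1) / 1^2 = -8/1 = -8
  a_2 = (1 - 8)(-8) / 2^2 = 56/4 = 14
  a_3 = (2 - 8)(14) / 3^2 = -84/9 = -28/3
  a_4 = (3 - 8)(-28/3) / 4^2 = (140/3)/16 = 35/12
  a_5 = (4 - 8)(35/12) / 5^2 = (-35/3)/25 = -7/15
  a_6 = (5 - 8)(-7/15) / 6^2 = (7/5)/36 = 7/180
  a_7 = (6 - 8)(7/180) / 7^2 = (-7/90)/49 = -1/630
  a_8 = (7 - 8)(-1/630) / 8^2 = (1/630)/64 = 1/40320
Hence L_8(x) = x^8/40320 - x^7/630 + 7 x^6/180 - 7 x^5/15 + 35 x^4/12 - 28 x^3/3 + 14 x^2 - 8 x + 1.

L_8(x); series = x^8/40320 - x^7/630 + 7 x^6/180 - 7 x^5/15 + 35 x^4/12 - 28 x^3/3 + 14 x^2 - 8 x + 1


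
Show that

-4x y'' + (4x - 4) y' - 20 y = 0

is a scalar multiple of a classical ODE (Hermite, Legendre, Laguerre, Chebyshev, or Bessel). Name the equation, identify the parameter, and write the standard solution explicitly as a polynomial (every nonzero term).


All three coefficients share the factor -4; dividing through by -4 gives  x y'' + (1 - x) y' + 5 y = 0.
This matches the Laguerre equation x y'' + (1 - x) y' + n y = 0 with n = 5; the polynomial solution is L_5(x).
With y = sum_k a_k x^k, matching x^k gives (k+1)k a_{k+1} + (k+1) a_{k+1} - k a_k + n a_k = 0, i.e. (k+1)^2 a_{k+1} = (k - n) a_k = (k - 5) a_k. The right side vanishes at k = 5, so the series terminates at degree 5.
Standard normalization L_n(0) = 1 gives a_0 = 1. Work upward with a_{k+1} = (k - 5) a_k / (k+1)^2:
  a_1 = (0 - 5)(1) / 1^2 = -5/1 = -5
  a_2 = (1 - 5)(-5) / 2^2 = 20/4 = 5
  a_3 = (2 - 5)(5) / 3^2 = -15/9 = -5/3
  a_4 = (3 - 5)(-5/3) / 4^2 = (10/3)/16 = 5/24
  a_5 = (4 - 5)(5/24) / 5^2 = (-5/24)/25 = -1/120
Hence L_5(x) = -x^5/120 + 5 x^4/24 - 5 x^3/3 + 5 x^2 - 5 x + 1.

L_5(x); series = -x^5/120 + 5 x^4/24 - 5 x^3/3 + 5 x^2 - 5 x + 1


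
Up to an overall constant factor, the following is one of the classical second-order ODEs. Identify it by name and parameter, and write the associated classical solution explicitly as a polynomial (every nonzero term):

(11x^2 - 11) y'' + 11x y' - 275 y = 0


All three coefficients share the factor -11; dividing through by -11 gives  (1 - x^2) y'' - x y' + 25 y = 0.
This matches the Chebyshev equation (1 - x^2) y'' - x y' + n^2 y = 0 (note the -x y' term, not -2x y') with n^2 = 25, so n = 5; the polynomial solution is T_5(x).
With y = sum_k a_k x^k, matching x^k gives (k+2)(k+1) a_{k+2} = (k^2 - n^2) a_k = (k - 5)(k + 5) a_k. The right side vanishes at k = 5, so the series with the parity of 5 terminates at degree 5.
Standard normalization: leading coefficient of T_n is 2^(n-1), so a_5 = 2^4 = 16. Work downward with a_k = (k+1)(k+2) a_{k+2} / ((k - 5)(k + 5)):
  a_3 = (4)(5)(16) / ((3 - 5)(3 + 5)) = 320/(-16) = -20
  a_1 = (2)(3)(-20) / ((1 - 5)(1 + 5)) = -120/(-24) = 5
Hence T_5(x) = 16 x^5 - 20 x^3 + 5 x.

T_5(x); series = 16 x^5 - 20 x^3 + 5 x


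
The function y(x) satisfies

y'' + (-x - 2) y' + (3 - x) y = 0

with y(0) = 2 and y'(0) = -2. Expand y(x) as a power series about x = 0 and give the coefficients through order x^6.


Ansatz: y(x) = sum_{n>=0} a_n x^n, so y'(x) = sum_{n>=1} n a_n x^(n-1) and y''(x) = sum_{n>=2} n(n-1) a_n x^(n-2).
Substitute into P(x) y'' + Q(x) y' + R(x) y = 0 with P(x) = 1, Q(x) = -x - 2, R(x) = 3 - x, and match powers of x.
Initial conditions: a_0 = 2, a_1 = -2.
Setting the coefficient of each power of x to zero and solving order by order (substituting the coefficients already found):
  x^0: 2 a_2 - 2 a_1 + 3 a_0 = 0  ->  2 a_2 = 2 a_1 - 3 a_0 = -10  ->  a_2 = -5
  x^1: 6 a_3 - 4 a_2 + 2 a_1 - a_0 = 0  ->  6 a_3 = 4 a_2 - 2 a_1 + a_0 = -14  ->  a_3 = -7/3
  x^2: 12 a_4 - 6 a_3 + a_2 - a_1 = 0  ->  12 a_4 = 6 a_3 - a_2 + a_1 = -11  ->  a_4 = -11/12
  x^3: 20 a_5 - 8 a_4 - a_2 = 0  ->  20 a_5 = 8 a_4 + a_2 = -37/3  ->  a_5 = -37/60
  x^4: 30 a_6 - 10 a_5 - a_4 - a_3 = 0  ->  30 a_6 = 10 a_5 + a_4 + a_3 = -113/12  ->  a_6 = -113/360
Truncated series: y(x) = 2 - 2 x - 5 x^2 - (7/3) x^3 - (11/12) x^4 - (37/60) x^5 - (113/360) x^6 + O(x^7).

a_0 = 2; a_1 = -2; a_2 = -5; a_3 = -7/3; a_4 = -11/12; a_5 = -37/60; a_6 = -113/360


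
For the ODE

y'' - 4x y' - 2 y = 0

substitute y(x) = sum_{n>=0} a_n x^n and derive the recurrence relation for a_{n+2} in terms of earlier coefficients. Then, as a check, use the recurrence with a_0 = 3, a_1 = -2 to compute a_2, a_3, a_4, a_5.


Substitute y = sum_n a_n x^n.
y''(x) has coefficient (n+2)(n+1) a_{n+2} at x^n;
-4 x y'(x) has coefficient -4 n a_n at x^n (shift);
-2 y(x) has coefficient -2 a_n at x^n.
Matching x^n: (n+2)(n+1) a_{n+2} + (-4n - 2) a_n = 0.
Thus a_{n+2} = (4n + 2) / ((n+1)(n+2)) * a_n.

Check with a_0 = 3, a_1 = -2 (apply the recurrence for n = 0, 1, 2, 3): a_0 = 3, a_1 = -2, a_2 = 3, a_3 = -2, a_4 = 5/2, a_5 = -7/5.

a_(n+2) = (4n + 2) / ((n+1)(n+2)) * a_n; check: a_0 = 3, a_1 = -2, a_2 = 3, a_3 = -2, a_4 = 5/2, a_5 = -7/5


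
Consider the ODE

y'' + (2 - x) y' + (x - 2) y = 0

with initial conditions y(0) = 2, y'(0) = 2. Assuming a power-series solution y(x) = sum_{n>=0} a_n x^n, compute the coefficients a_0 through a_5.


Ansatz: y(x) = sum_{n>=0} a_n x^n, so y'(x) = sum_{n>=1} n a_n x^(n-1) and y''(x) = sum_{n>=2} n(n-1) a_n x^(n-2).
Substitute into P(x) y'' + Q(x) y' + R(x) y = 0 with P(x) = 1, Q(x) = 2 - x, R(x) = x - 2, and match powers of x.
Initial conditions: a_0 = 2, a_1 = 2.
Setting the coefficient of each power of x to zero and solving order by order (substituting the coefficients already found):
  x^0: 2 a_2 + 2 a_1 - 2 a_0 = 0  ->  2 a_2 = -2 a_1 + 2 a_0 = 0  ->  a_2 = 0
  x^1: 6 a_3 + 4 a_2 - 3 a_1 + a_0 = 0  ->  6 a_3 = -4 a_2 + 3 a_1 - a_0 = 4  ->  a_3 = 2/3
  x^2: 12 a_4 + 6 a_3 - 4 a_2 + a_1 = 0  ->  12 a_4 = -6 a_3 + 4 a_2 - a_1 = -6  ->  a_4 = -1/2
  x^3: 20 a_5 + 8 a_4 - 5 a_3 + a_2 = 0  ->  20 a_5 = -8 a_4 + 5 a_3 - a_2 = 22/3  ->  a_5 = 11/30
Truncated series: y(x) = 2 + 2 x + (2/3) x^3 - (1/2) x^4 + (11/30) x^5 + O(x^6).

a_0 = 2; a_1 = 2; a_2 = 0; a_3 = 2/3; a_4 = -1/2; a_5 = 11/30


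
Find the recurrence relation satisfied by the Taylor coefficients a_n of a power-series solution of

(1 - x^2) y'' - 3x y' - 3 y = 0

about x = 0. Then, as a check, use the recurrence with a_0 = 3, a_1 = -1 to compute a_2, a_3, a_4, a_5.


Substitute y = sum_n a_n x^n.
(1 - 1 x^2) y'' contributes (n+2)(n+1) a_{n+2} - n(n-1) a_n at x^n.
-3 x y'(x) contributes -3 n a_n at x^n.
-3 y(x) contributes -3 a_n at x^n.
Matching x^n: (n+2)(n+1) a_{n+2} + (-n(n-1) - 3 n - 3) a_n = 0.
Thus a_{n+2} = (n(n-1) + 3 n + 3) / ((n+1)(n+2)) * a_n.

Check with a_0 = 3, a_1 = -1 (apply the recurrence for n = 0, 1, 2, 3): a_0 = 3, a_1 = -1, a_2 = 9/2, a_3 = -1, a_4 = 33/8, a_5 = -9/10.

a_(n+2) = (n(n-1) + 3 n + 3) / ((n+1)(n+2)) * a_n; check: a_0 = 3, a_1 = -1, a_2 = 9/2, a_3 = -1, a_4 = 33/8, a_5 = -9/10


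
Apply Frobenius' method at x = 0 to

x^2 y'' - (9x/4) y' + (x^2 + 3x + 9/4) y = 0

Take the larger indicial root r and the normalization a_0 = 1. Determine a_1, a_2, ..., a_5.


Write in Frobenius form y'' + (p(x)/x) y' + (q(x)/x^2) y = 0:
  p(x) = -9/4,  q(x) = x^2 + 3x + 9/4.
Indicial equation: r(r-1) + (-9/4) r + (9/4) = 0 -> roots r_1 = 9/4, r_2 = 1.
Take r = r_1 = 9/4. Let y(x) = x^r sum_{n>=0} a_n x^n with a_0 = 1.
Substitute y = x^r sum a_n x^n and match x^{r+n}. The recurrence is
  D(n) a_n + 3 a_{n-1} + 1 a_{n-2} = 0,  where D(n) = (r+n)(r+n-1) + (-9/4)(r+n) + (9/4).
  a_n = [-3 a_{n-1} - 1 a_{n-2}] / D(n).
Since the indicial polynomial factors as (r - r_1)(r - r_2), D(n) = (r_1 + n - r_1)(r_1 + n - r_2) = n(n + 5/4).
Evaluating step by step (a_0 = 1):
  n = 1: D(1) = 1(1 + 5/4) = 9/4; numerator = -3(1) = -3; a_1 = (-3)/(9/4) = -4/3
  n = 2: D(2) = 2(2 + 5/4) = 13/2; numerator = -3(-4/3) - 1(1) = 3; a_2 = (3)/(13/2) = 6/13
  n = 3: D(3) = 3(3 + 5/4) = 51/4; numerator = -3(6/13) - 1(-4/3) = -2/39; a_3 = (-2/39)/(51/4) = -8/1989
  n = 4: D(4) = 4(4 + 5/4) = 21; numerator = -3(-8/1989) - 1(6/13) = -298/663; a_4 = (-298/663)/(21) = -298/13923
  n = 5: D(5) = 5(5 + 5/4) = 125/4; numerator = -3(-298/13923) - 1(-8/1989) = 950/13923; a_5 = (950/13923)/(125/4) = 152/69615

r = 9/4; a_0 = 1; a_1 = -4/3; a_2 = 6/13; a_3 = -8/1989; a_4 = -298/13923; a_5 = 152/69615


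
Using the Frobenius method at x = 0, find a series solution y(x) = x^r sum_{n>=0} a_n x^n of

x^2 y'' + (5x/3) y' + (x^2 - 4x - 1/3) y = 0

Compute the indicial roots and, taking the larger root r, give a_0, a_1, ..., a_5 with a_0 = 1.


Write in Frobenius form y'' + (p(x)/x) y' + (q(x)/x^2) y = 0:
  p(x) = 5/3,  q(x) = x^2 - 4x - 1/3.
Indicial equation: r(r-1) + (5/3) r + (-1/3) = 0 -> roots r_1 = 1/3, r_2 = -1.
Take r = r_1 = 1/3. Let y(x) = x^r sum_{n>=0} a_n x^n with a_0 = 1.
Substitute y = x^r sum a_n x^n and match x^{r+n}. The recurrence is
  D(n) a_n - 4 a_{n-1} + 1 a_{n-2} = 0,  where D(n) = (r+n)(r+n-1) + (5/3)(r+n) + (-1/3).
  a_n = [4 a_{n-1} - 1 a_{n-2}] / D(n).
Since the indicial polynomial factors as (r - r_1)(r - r_2), D(n) = (r_1 + n - r_1)(r_1 + n - r_2) = n(n + 4/3).
Evaluating step by step (a_0 = 1):
  n = 1: D(1) = 1(1 + 4/3) = 7/3; numerator = 4(1) = 4; a_1 = (4)/(7/3) = 12/7
  n = 2: D(2) = 2(2 + 4/3) = 20/3; numerator = 4(12/7) - 1(1) = 41/7; a_2 = (41/7)/(20/3) = 123/140
  n = 3: D(3) = 3(3 + 4/3) = 13; numerator = 4(123/140) - 1(12/7) = 9/5; a_3 = (9/5)/(13) = 9/65
  n = 4: D(4) = 4(4 + 4/3) = 64/3; numerator = 4(9/65) - 1(123/140) = -591/1820; a_4 = (-591/1820)/(64/3) = -1773/116480
  n = 5: D(5) = 5(5 + 4/3) = 95/3; numerator = 4(-1773/116480) - 1(9/65) = -1161/5824; a_5 = (-1161/5824)/(95/3) = -3483/553280

r = 1/3; a_0 = 1; a_1 = 12/7; a_2 = 123/140; a_3 = 9/65; a_4 = -1773/116480; a_5 = -3483/553280


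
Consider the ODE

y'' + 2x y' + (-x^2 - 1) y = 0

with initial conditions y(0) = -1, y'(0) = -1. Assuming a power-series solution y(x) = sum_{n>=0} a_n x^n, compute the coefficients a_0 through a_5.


Ansatz: y(x) = sum_{n>=0} a_n x^n, so y'(x) = sum_{n>=1} n a_n x^(n-1) and y''(x) = sum_{n>=2} n(n-1) a_n x^(n-2).
Substitute into P(x) y'' + Q(x) y' + R(x) y = 0 with P(x) = 1, Q(x) = 2x, R(x) = -x^2 - 1, and match powers of x.
Initial conditions: a_0 = -1, a_1 = -1.
Setting the coefficient of each power of x to zero and solving order by order (substituting the coefficients already found):
  x^0: 2 a_2 - a_0 = 0  ->  2 a_2 = a_0 = -1  ->  a_2 = -1/2
  x^1: 6 a_3 + a_1 = 0  ->  6 a_3 = -a_1 = 1  ->  a_3 = 1/6
  x^2: 12 a_4 + 3 a_2 - a_0 = 0  ->  12 a_4 = -3 a_2 + a_0 = 1/2  ->  a_4 = 1/24
  x^3: 20 a_5 + 5 a_3 - a_1 = 0  ->  20 a_5 = -5 a_3 + a_1 = -11/6  ->  a_5 = -11/120
Truncated series: y(x) = -1 - x - (1/2) x^2 + (1/6) x^3 + (1/24) x^4 - (11/120) x^5 + O(x^6).

a_0 = -1; a_1 = -1; a_2 = -1/2; a_3 = 1/6; a_4 = 1/24; a_5 = -11/120


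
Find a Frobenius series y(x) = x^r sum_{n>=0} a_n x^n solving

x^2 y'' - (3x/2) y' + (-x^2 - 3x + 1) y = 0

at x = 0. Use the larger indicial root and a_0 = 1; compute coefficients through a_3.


Write in Frobenius form y'' + (p(x)/x) y' + (q(x)/x^2) y = 0:
  p(x) = -3/2,  q(x) = -x^2 - 3x + 1.
Indicial equation: r(r-1) + (-3/2) r + (1) = 0 -> roots r_1 = 2, r_2 = 1/2.
Take r = r_1 = 2. Let y(x) = x^r sum_{n>=0} a_n x^n with a_0 = 1.
Substitute y = x^r sum a_n x^n and match x^{r+n}. The recurrence is
  D(n) a_n - 3 a_{n-1} - 1 a_{n-2} = 0,  where D(n) = (r+n)(r+n-1) + (-3/2)(r+n) + (1).
  a_n = [3 a_{n-1} + 1 a_{n-2}] / D(n).
Since the indicial polynomial factors as (r - r_1)(r - r_2), D(n) = (r_1 + n - r_1)(r_1 + n - r_2) = n(n + 3/2).
Evaluating step by step (a_0 = 1):
  n = 1: D(1) = 1(1 + 3/2) = 5/2; numerator = 3(1) = 3; a_1 = (3)/(5/2) = 6/5
  n = 2: D(2) = 2(2 + 3/2) = 7; numerator = 3(6/5) + 1(1) = 23/5; a_2 = (23/5)/(7) = 23/35
  n = 3: D(3) = 3(3 + 3/2) = 27/2; numerator = 3(23/35) + 1(6/5) = 111/35; a_3 = (111/35)/(27/2) = 74/315

r = 2; a_0 = 1; a_1 = 6/5; a_2 = 23/35; a_3 = 74/315


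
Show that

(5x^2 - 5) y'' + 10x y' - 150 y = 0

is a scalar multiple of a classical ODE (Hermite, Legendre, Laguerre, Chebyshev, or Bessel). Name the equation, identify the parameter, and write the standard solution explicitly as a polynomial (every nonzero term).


All three coefficients share the factor -5; dividing through by -5 gives  (1 - x^2) y'' - 2x y' + 30 y = 0.
This matches the Legendre equation (1 - x^2) y'' - 2x y' + n(n+1) y = 0 (note the -2x y' term) with n(n+1) = 30, so n = 5; the polynomial solution is P_5(x).
With y = sum_k a_k x^k, matching x^k gives (k+2)(k+1) a_{k+2} = [k(k+1) - n(n+1)] a_k = (k - 5)(k + 6) a_k. The right side vanishes at k = 5, so the series with the parity of 5 terminates at degree 5.
Standard normalization (P_n(1) = 1): leading coefficient (2n)!/(2^n (n!)^2) = 3628800/(32*14400) = 63/8, so a_5 = 63/8. Work downward with a_k = (k+1)(k+2) a_{k+2} / ((k - 5)(k + 6)):
  a_3 = (4)(5)(63/8) / ((3 - 5)(3 + 6)) = (315/2)/(-18) = -35/4
  a_1 = (2)(3)(-35/4) / ((1 - 5)(1 + 6)) = (-105/2)/(-28) = 15/8
Hence P_5(x) = 63 x^5/8 - 35 x^3/4 + 15 x/8.

P_5(x); series = 63 x^5/8 - 35 x^3/4 + 15 x/8


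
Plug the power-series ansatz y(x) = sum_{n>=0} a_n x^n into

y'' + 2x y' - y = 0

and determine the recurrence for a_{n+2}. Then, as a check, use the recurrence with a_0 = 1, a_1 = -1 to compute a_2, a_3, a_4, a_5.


Substitute y = sum_n a_n x^n.
y''(x) has coefficient (n+2)(n+1) a_{n+2} at x^n;
2 x y'(x) has coefficient 2 n a_n at x^n (shift);
-y(x) has coefficient -1 a_n at x^n.
Matching x^n: (n+2)(n+1) a_{n+2} + (2n - 1) a_n = 0.
Thus a_{n+2} = (-2n + 1) / ((n+1)(n+2)) * a_n.

Check with a_0 = 1, a_1 = -1 (apply the recurrence for n = 0, 1, 2, 3): a_0 = 1, a_1 = -1, a_2 = 1/2, a_3 = 1/6, a_4 = -1/8, a_5 = -1/24.

a_(n+2) = (-2n + 1) / ((n+1)(n+2)) * a_n; check: a_0 = 1, a_1 = -1, a_2 = 1/2, a_3 = 1/6, a_4 = -1/8, a_5 = -1/24


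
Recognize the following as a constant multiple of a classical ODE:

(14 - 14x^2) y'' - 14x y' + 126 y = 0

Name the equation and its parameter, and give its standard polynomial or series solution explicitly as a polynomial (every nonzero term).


All three coefficients share the factor 14; dividing through by 14 gives  (1 - x^2) y'' - x y' + 9 y = 0.
This matches the Chebyshev equation (1 - x^2) y'' - x y' + n^2 y = 0 (note the -x y' term, not -2x y') with n^2 = 9, so n = 3; the polynomial solution is T_3(x).
With y = sum_k a_k x^k, matching x^k gives (k+2)(k+1) a_{k+2} = (k^2 - n^2) a_k = (k - 3)(k + 3) a_k. The right side vanishes at k = 3, so the series with the parity of 3 terminates at degree 3.
Standard normalization: leading coefficient of T_n is 2^(n-1), so a_3 = 2^2 = 4. Work downward with a_k = (k+1)(k+2) a_{k+2} / ((k - 3)(k + 3)):
  a_1 = (2)(3)(4) / ((1 - 3)(1 + 3)) = 24/(-8) = -3
Hence T_3(x) = 4 x^3 - 3 x.

T_3(x); series = 4 x^3 - 3 x


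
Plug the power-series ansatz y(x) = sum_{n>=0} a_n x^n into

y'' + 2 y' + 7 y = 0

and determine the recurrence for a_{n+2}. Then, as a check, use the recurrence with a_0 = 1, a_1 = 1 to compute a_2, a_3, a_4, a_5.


Substitute y = sum_n a_n x^n.
y''(x) has coefficient (n+2)(n+1) a_{n+2} at x^n;
2 y'(x) has coefficient 2 (n+1) a_{n+1} at x^n;
7 y(x) has coefficient 7 a_n at x^n.
Matching x^n: (n+2)(n+1) a_{n+2} + 2 (n+1) a_{n+1} + 7 a_n = 0.
Thus a_{n+2} = [-2 (n+1) a_{n+1} - 7 a_n] / ((n+1)(n+2)).

Check with a_0 = 1, a_1 = 1 (apply the recurrence for n = 0, 1, 2, 3): a_0 = 1, a_1 = 1, a_2 = -9/2, a_3 = 11/6, a_4 = 41/24, a_5 = -53/40.

a_(n+2) = [-2 (n+1) a_(n+1) - 7 a_n] / ((n+1)(n+2)); check: a_0 = 1, a_1 = 1, a_2 = -9/2, a_3 = 11/6, a_4 = 41/24, a_5 = -53/40


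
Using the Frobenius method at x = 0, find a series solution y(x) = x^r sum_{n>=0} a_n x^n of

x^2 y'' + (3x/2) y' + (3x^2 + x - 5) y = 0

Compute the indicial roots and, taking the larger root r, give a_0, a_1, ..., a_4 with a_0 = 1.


Write in Frobenius form y'' + (p(x)/x) y' + (q(x)/x^2) y = 0:
  p(x) = 3/2,  q(x) = 3x^2 + x - 5.
Indicial equation: r(r-1) + (3/2) r + (-5) = 0 -> roots r_1 = 2, r_2 = -5/2.
Take r = r_1 = 2. Let y(x) = x^r sum_{n>=0} a_n x^n with a_0 = 1.
Substitute y = x^r sum a_n x^n and match x^{r+n}. The recurrence is
  D(n) a_n + 1 a_{n-1} + 3 a_{n-2} = 0,  where D(n) = (r+n)(r+n-1) + (3/2)(r+n) + (-5).
  a_n = [-1 a_{n-1} - 3 a_{n-2}] / D(n).
Since the indicial polynomial factors as (r - r_1)(r - r_2), D(n) = (r_1 + n - r_1)(r_1 + n - r_2) = n(n + 9/2).
Evaluating step by step (a_0 = 1):
  n = 1: D(1) = 1(1 + 9/2) = 11/2; numerator = -1(1) = -1; a_1 = (-1)/(11/2) = -2/11
  n = 2: D(2) = 2(2 + 9/2) = 13; numerator = -1(-2/11) - 3(1) = -31/11; a_2 = (-31/11)/(13) = -31/143
  n = 3: D(3) = 3(3 + 9/2) = 45/2; numerator = -1(-31/143) - 3(-2/11) = 109/143; a_3 = (109/143)/(45/2) = 218/6435
  n = 4: D(4) = 4(4 + 9/2) = 34; numerator = -1(218/6435) - 3(-31/143) = 3967/6435; a_4 = (3967/6435)/(34) = 3967/218790

r = 2; a_0 = 1; a_1 = -2/11; a_2 = -31/143; a_3 = 218/6435; a_4 = 3967/218790


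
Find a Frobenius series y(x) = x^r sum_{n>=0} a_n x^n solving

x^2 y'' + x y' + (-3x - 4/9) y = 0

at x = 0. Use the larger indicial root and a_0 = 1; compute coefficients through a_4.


Write in Frobenius form y'' + (p(x)/x) y' + (q(x)/x^2) y = 0:
  p(x) = 1,  q(x) = -3x - 4/9.
Indicial equation: r(r-1) + (1) r + (-4/9) = 0 -> roots r_1 = 2/3, r_2 = -2/3.
Take r = r_1 = 2/3. Let y(x) = x^r sum_{n>=0} a_n x^n with a_0 = 1.
Substitute y = x^r sum a_n x^n and match x^{r+n}. The recurrence is
  D(n) a_n - 3 a_{n-1} = 0,  where D(n) = (r+n)(r+n-1) + (1)(r+n) + (-4/9).
  a_n = 3 / D(n) * a_{n-1}.
Since the indicial polynomial factors as (r - r_1)(r - r_2), D(n) = (r_1 + n - r_1)(r_1 + n - r_2) = n(n + 4/3).
Evaluating step by step (a_0 = 1):
  n = 1: D(1) = 1(1 + 4/3) = 7/3; numerator = 3(1) = 3; a_1 = (3)/(7/3) = 9/7
  n = 2: D(2) = 2(2 + 4/3) = 20/3; numerator = 3(9/7) = 27/7; a_2 = (27/7)/(20/3) = 81/140
  n = 3: D(3) = 3(3 + 4/3) = 13; numerator = 3(81/140) = 243/140; a_3 = (243/140)/(13) = 243/1820
  n = 4: D(4) = 4(4 + 4/3) = 64/3; numerator = 3(243/1820) = 729/1820; a_4 = (729/1820)/(64/3) = 2187/116480

r = 2/3; a_0 = 1; a_1 = 9/7; a_2 = 81/140; a_3 = 243/1820; a_4 = 2187/116480


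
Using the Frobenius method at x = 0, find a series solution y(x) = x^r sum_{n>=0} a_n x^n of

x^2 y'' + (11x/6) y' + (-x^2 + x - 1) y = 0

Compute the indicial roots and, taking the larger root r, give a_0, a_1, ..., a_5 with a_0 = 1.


Write in Frobenius form y'' + (p(x)/x) y' + (q(x)/x^2) y = 0:
  p(x) = 11/6,  q(x) = -x^2 + x - 1.
Indicial equation: r(r-1) + (11/6) r + (-1) = 0 -> roots r_1 = 2/3, r_2 = -3/2.
Take r = r_1 = 2/3. Let y(x) = x^r sum_{n>=0} a_n x^n with a_0 = 1.
Substitute y = x^r sum a_n x^n and match x^{r+n}. The recurrence is
  D(n) a_n + 1 a_{n-1} - 1 a_{n-2} = 0,  where D(n) = (r+n)(r+n-1) + (11/6)(r+n) + (-1).
  a_n = [-1 a_{n-1} + 1 a_{n-2}] / D(n).
Since the indicial polynomial factors as (r - r_1)(r - r_2), D(n) = (r_1 + n - r_1)(r_1 + n - r_2) = n(n + 13/6).
Evaluating step by step (a_0 = 1):
  n = 1: D(1) = 1(1 + 13/6) = 19/6; numerator = -1(1) = -1; a_1 = (-1)/(19/6) = -6/19
  n = 2: D(2) = 2(2 + 13/6) = 25/3; numerator = -1(-6/19) + 1(1) = 25/19; a_2 = (25/19)/(25/3) = 3/19
  n = 3: D(3) = 3(3 + 13/6) = 31/2; numerator = -1(3/19) + 1(-6/19) = -9/19; a_3 = (-9/19)/(31/2) = -18/589
  n = 4: D(4) = 4(4 + 13/6) = 74/3; numerator = -1(-18/589) + 1(3/19) = 111/589; a_4 = (111/589)/(74/3) = 9/1178
  n = 5: D(5) = 5(5 + 13/6) = 215/6; numerator = -1(9/1178) + 1(-18/589) = -45/1178; a_5 = (-45/1178)/(215/6) = -27/25327

r = 2/3; a_0 = 1; a_1 = -6/19; a_2 = 3/19; a_3 = -18/589; a_4 = 9/1178; a_5 = -27/25327


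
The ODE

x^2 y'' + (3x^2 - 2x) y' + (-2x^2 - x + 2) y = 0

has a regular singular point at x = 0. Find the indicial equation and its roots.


Divide by x^2 to reach normal form y'' + P_1(x) y' + P_2(x) y = 0 with P_1(x) = 3 - 2/x and P_2(x) = -2 - 1/x + 2/x^2.
x = 0 is a singular point because the y'-coefficient 3 - 2/x has a pole at x = 0 and the y-coefficient -2 - 1/x + 2/x^2 has a pole at x = 0.
It is a regular singular point because x P_1(x) = p(x) = 3x - 2 and x^2 P_2(x) = q(x) = -2x^2 - x + 2 are polynomials, hence analytic at x = 0.
p(0) = -2,  q(0) = 2.
Indicial equation: r(r-1) + p(0) r + q(0) = 0, i.e. r^2 + (p(0) - 1) r + q(0) = 0, i.e. r^2 - 3 r + 2 = 0.
Discriminant: (-3)^2 - 4(2) = 1, so r = (3 ± 1)/2.
Solving: r_1 = 2, r_2 = 1.

indicial: r^2 - 3 r + 2 = 0; roots r_1 = 2, r_2 = 1


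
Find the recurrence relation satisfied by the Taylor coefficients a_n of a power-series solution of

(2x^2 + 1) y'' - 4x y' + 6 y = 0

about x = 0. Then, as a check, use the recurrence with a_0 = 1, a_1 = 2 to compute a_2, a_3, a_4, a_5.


Substitute y = sum_n a_n x^n.
(1 + 2 x^2) y'' contributes (n+2)(n+1) a_{n+2} + 2 n(n-1) a_n at x^n.
-4 x y'(x) contributes -4 n a_n at x^n.
6 y(x) contributes 6 a_n at x^n.
Matching x^n: (n+2)(n+1) a_{n+2} + (2 n(n-1) - 4 n + 6) a_n = 0.
Thus a_{n+2} = (-2 n(n-1) + 4 n - 6) / ((n+1)(n+2)) * a_n.

Check with a_0 = 1, a_1 = 2 (apply the recurrence for n = 0, 1, 2, 3): a_0 = 1, a_1 = 2, a_2 = -3, a_3 = -2/3, a_4 = 1/2, a_5 = 1/5.

a_(n+2) = (-2 n(n-1) + 4 n - 6) / ((n+1)(n+2)) * a_n; check: a_0 = 1, a_1 = 2, a_2 = -3, a_3 = -2/3, a_4 = 1/2, a_5 = 1/5


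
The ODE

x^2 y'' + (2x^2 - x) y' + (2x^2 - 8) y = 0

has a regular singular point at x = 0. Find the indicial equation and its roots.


Divide by x^2 to reach normal form y'' + P_1(x) y' + P_2(x) y = 0 with P_1(x) = 2 - 1/x and P_2(x) = 2 - 8/x^2.
x = 0 is a singular point because the y'-coefficient 2 - 1/x has a pole at x = 0 and the y-coefficient 2 - 8/x^2 has a pole at x = 0.
It is a regular singular point because x P_1(x) = p(x) = 2x - 1 and x^2 P_2(x) = q(x) = 2x^2 - 8 are polynomials, hence analytic at x = 0.
p(0) = -1,  q(0) = -8.
Indicial equation: r(r-1) + p(0) r + q(0) = 0, i.e. r^2 + (p(0) - 1) r + q(0) = 0, i.e. r^2 - 2 r - 8 = 0.
Discriminant: (-2)^2 - 4(-8) = 36, so r = (2 ± 6)/2.
Solving: r_1 = 4, r_2 = -2.

indicial: r^2 - 2 r - 8 = 0; roots r_1 = 4, r_2 = -2


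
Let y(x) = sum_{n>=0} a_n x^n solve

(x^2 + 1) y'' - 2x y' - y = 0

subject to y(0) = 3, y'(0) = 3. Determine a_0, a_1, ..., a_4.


Ansatz: y(x) = sum_{n>=0} a_n x^n, so y'(x) = sum_{n>=1} n a_n x^(n-1) and y''(x) = sum_{n>=2} n(n-1) a_n x^(n-2).
Substitute into P(x) y'' + Q(x) y' + R(x) y = 0 with P(x) = x^2 + 1, Q(x) = -2x, R(x) = -1, and match powers of x.
Initial conditions: a_0 = 3, a_1 = 3.
Setting the coefficient of each power of x to zero and solving order by order (substituting the coefficients already found):
  x^0: 2 a_2 - a_0 = 0  ->  2 a_2 = a_0 = 3  ->  a_2 = 3/2
  x^1: 6 a_3 - 3 a_1 = 0  ->  6 a_3 = 3 a_1 = 9  ->  a_3 = 3/2
  x^2: 12 a_4 - 3 a_2 = 0  ->  12 a_4 = 3 a_2 = 9/2  ->  a_4 = 3/8
Truncated series: y(x) = 3 + 3 x + (3/2) x^2 + (3/2) x^3 + (3/8) x^4 + O(x^5).

a_0 = 3; a_1 = 3; a_2 = 3/2; a_3 = 3/2; a_4 = 3/8


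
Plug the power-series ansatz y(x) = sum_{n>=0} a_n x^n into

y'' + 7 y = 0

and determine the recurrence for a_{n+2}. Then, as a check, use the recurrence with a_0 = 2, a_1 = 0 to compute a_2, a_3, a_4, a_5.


Substitute y = sum_n a_n x^n into y'' + (const) y = 0.
y''(x) = sum_{n>=0} (n+2)(n+1) a_{n+2} x^n.
The ODE becomes sum_n [(n+2)(n+1) a_{n+2} + 7 a_n] x^n = 0.
Setting each coefficient to zero gives the recurrence:
  (n+2)(n+1) a_{n+2} + 7 a_n = 0,
  a_{n+2} = -7 / ((n+1)(n+2)) a_n.

Check with a_0 = 2, a_1 = 0 (apply the recurrence for n = 0, 1, 2, 3): a_0 = 2, a_1 = 0, a_2 = -7, a_3 = 0, a_4 = 49/12, a_5 = 0.

a_{n+2} = -7/((n+1)(n+2)) * a_n; check: a_0 = 2, a_1 = 0, a_2 = -7, a_3 = 0, a_4 = 49/12, a_5 = 0


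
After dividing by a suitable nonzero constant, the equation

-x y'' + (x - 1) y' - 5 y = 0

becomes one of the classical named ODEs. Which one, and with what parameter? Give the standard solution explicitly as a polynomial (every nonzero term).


All three coefficients share the factor -1; dividing through by -1 gives  x y'' + (1 - x) y' + 5 y = 0.
This matches the Laguerre equation x y'' + (1 - x) y' + n y = 0 with n = 5; the polynomial solution is L_5(x).
With y = sum_k a_k x^k, matching x^k gives (k+1)k a_{k+1} + (k+1) a_{k+1} - k a_k + n a_k = 0, i.e. (k+1)^2 a_{k+1} = (k - n) a_k = (k - 5) a_k. The right side vanishes at k = 5, so the series terminates at degree 5.
Standard normalization L_n(0) = 1 gives a_0 = 1. Work upward with a_{k+1} = (k - 5) a_k / (k+1)^2:
  a_1 = (0 - 5)(1) / 1^2 = -5/1 = -5
  a_2 = (1 - 5)(-5) / 2^2 = 20/4 = 5
  a_3 = (2 - 5)(5) / 3^2 = -15/9 = -5/3
  a_4 = (3 - 5)(-5/3) / 4^2 = (10/3)/16 = 5/24
  a_5 = (4 - 5)(5/24) / 5^2 = (-5/24)/25 = -1/120
Hence L_5(x) = -x^5/120 + 5 x^4/24 - 5 x^3/3 + 5 x^2 - 5 x + 1.

L_5(x); series = -x^5/120 + 5 x^4/24 - 5 x^3/3 + 5 x^2 - 5 x + 1


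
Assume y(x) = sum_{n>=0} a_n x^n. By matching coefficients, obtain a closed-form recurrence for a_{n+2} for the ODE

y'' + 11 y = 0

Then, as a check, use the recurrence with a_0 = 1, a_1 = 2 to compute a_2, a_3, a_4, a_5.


Substitute y = sum_n a_n x^n into y'' + (const) y = 0.
y''(x) = sum_{n>=0} (n+2)(n+1) a_{n+2} x^n.
The ODE becomes sum_n [(n+2)(n+1) a_{n+2} + 11 a_n] x^n = 0.
Setting each coefficient to zero gives the recurrence:
  (n+2)(n+1) a_{n+2} + 11 a_n = 0,
  a_{n+2} = -11 / ((n+1)(n+2)) a_n.

Check with a_0 = 1, a_1 = 2 (apply the recurrence for n = 0, 1, 2, 3): a_0 = 1, a_1 = 2, a_2 = -11/2, a_3 = -11/3, a_4 = 121/24, a_5 = 121/60.

a_{n+2} = -11/((n+1)(n+2)) * a_n; check: a_0 = 1, a_1 = 2, a_2 = -11/2, a_3 = -11/3, a_4 = 121/24, a_5 = 121/60


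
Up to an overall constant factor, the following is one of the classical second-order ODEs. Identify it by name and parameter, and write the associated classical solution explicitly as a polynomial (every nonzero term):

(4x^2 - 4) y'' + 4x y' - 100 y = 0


All three coefficients share the factor -4; dividing through by -4 gives  (1 - x^2) y'' - x y' + 25 y = 0.
This matches the Chebyshev equation (1 - x^2) y'' - x y' + n^2 y = 0 (note the -x y' term, not -2x y') with n^2 = 25, so n = 5; the polynomial solution is T_5(x).
With y = sum_k a_k x^k, matching x^k gives (k+2)(k+1) a_{k+2} = (k^2 - n^2) a_k = (k - 5)(k + 5) a_k. The right side vanishes at k = 5, so the series with the parity of 5 terminates at degree 5.
Standard normalization: leading coefficient of T_n is 2^(n-1), so a_5 = 2^4 = 16. Work downward with a_k = (k+1)(k+2) a_{k+2} / ((k - 5)(k + 5)):
  a_3 = (4)(5)(16) / ((3 - 5)(3 + 5)) = 320/(-16) = -20
  a_1 = (2)(3)(-20) / ((1 - 5)(1 + 5)) = -120/(-24) = 5
Hence T_5(x) = 16 x^5 - 20 x^3 + 5 x.

T_5(x); series = 16 x^5 - 20 x^3 + 5 x


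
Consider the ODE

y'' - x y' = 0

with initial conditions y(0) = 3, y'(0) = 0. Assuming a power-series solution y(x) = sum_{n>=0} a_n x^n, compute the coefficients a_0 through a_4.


Ansatz: y(x) = sum_{n>=0} a_n x^n, so y'(x) = sum_{n>=1} n a_n x^(n-1) and y''(x) = sum_{n>=2} n(n-1) a_n x^(n-2).
Substitute into P(x) y'' + Q(x) y' + R(x) y = 0 with P(x) = 1, Q(x) = -x, R(x) = 0, and match powers of x.
Initial conditions: a_0 = 3, a_1 = 0.
Setting the coefficient of each power of x to zero and solving order by order (substituting the coefficients already found):
  x^0: 2 a_2 = 0  ->  a_2 = 0
  x^1: 6 a_3 - a_1 = 0  ->  6 a_3 = a_1 = 0  ->  a_3 = 0
  x^2: 12 a_4 - 2 a_2 = 0  ->  12 a_4 = 2 a_2 = 0  ->  a_4 = 0
Truncated series: y(x) = 3 + O(x^5).

a_0 = 3; a_1 = 0; a_2 = 0; a_3 = 0; a_4 = 0


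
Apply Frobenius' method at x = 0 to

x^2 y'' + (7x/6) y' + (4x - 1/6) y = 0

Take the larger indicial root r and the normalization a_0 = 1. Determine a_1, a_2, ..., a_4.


Write in Frobenius form y'' + (p(x)/x) y' + (q(x)/x^2) y = 0:
  p(x) = 7/6,  q(x) = 4x - 1/6.
Indicial equation: r(r-1) + (7/6) r + (-1/6) = 0 -> roots r_1 = 1/3, r_2 = -1/2.
Take r = r_1 = 1/3. Let y(x) = x^r sum_{n>=0} a_n x^n with a_0 = 1.
Substitute y = x^r sum a_n x^n and match x^{r+n}. The recurrence is
  D(n) a_n + 4 a_{n-1} = 0,  where D(n) = (r+n)(r+n-1) + (7/6)(r+n) + (-1/6).
  a_n = -4 / D(n) * a_{n-1}.
Since the indicial polynomial factors as (r - r_1)(r - r_2), D(n) = (r_1 + n - r_1)(r_1 + n - r_2) = n(n + 5/6).
Evaluating step by step (a_0 = 1):
  n = 1: D(1) = 1(1 + 5/6) = 11/6; numerator = -4(1) = -4; a_1 = (-4)/(11/6) = -24/11
  n = 2: D(2) = 2(2 + 5/6) = 17/3; numerator = -4(-24/11) = 96/11; a_2 = (96/11)/(17/3) = 288/187
  n = 3: D(3) = 3(3 + 5/6) = 23/2; numerator = -4(288/187) = -1152/187; a_3 = (-1152/187)/(23/2) = -2304/4301
  n = 4: D(4) = 4(4 + 5/6) = 58/3; numerator = -4(-2304/4301) = 9216/4301; a_4 = (9216/4301)/(58/3) = 13824/124729

r = 1/3; a_0 = 1; a_1 = -24/11; a_2 = 288/187; a_3 = -2304/4301; a_4 = 13824/124729


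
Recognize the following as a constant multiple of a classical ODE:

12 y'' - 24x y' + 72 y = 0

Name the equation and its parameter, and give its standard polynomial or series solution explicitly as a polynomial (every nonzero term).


All three coefficients share the factor 12; dividing through by 12 gives  y'' - 2x y' + 6 y = 0.
This matches the Hermite equation y'' - 2x y' + 2n y = 0 with 2n = 6, so n = 3; the polynomial solution is H_3(x).
With y = sum_k a_k x^k, matching x^k gives (k+2)(k+1) a_{k+2} = 2(k - n) a_k = 2(k - 3) a_k. The right side vanishes at k = 3, so the series with the parity of 3 terminates at degree 3.
Standard normalization: leading coefficient of H_n is 2^n, so a_3 = 2^3 = 8. Work downward with a_k = (k+1)(k+2) a_{k+2} / (2(k - n)):
  a_1 = (2)(3)(8) / (2(1 - 3)) = 48/(-4) = -12
Hence H_3(x) = 8 x^3 - 12 x.

H_3(x); series = 8 x^3 - 12 x


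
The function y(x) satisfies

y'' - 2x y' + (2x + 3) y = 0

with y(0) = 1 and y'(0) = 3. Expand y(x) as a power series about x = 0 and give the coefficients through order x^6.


Ansatz: y(x) = sum_{n>=0} a_n x^n, so y'(x) = sum_{n>=1} n a_n x^(n-1) and y''(x) = sum_{n>=2} n(n-1) a_n x^(n-2).
Substitute into P(x) y'' + Q(x) y' + R(x) y = 0 with P(x) = 1, Q(x) = -2x, R(x) = 2x + 3, and match powers of x.
Initial conditions: a_0 = 1, a_1 = 3.
Setting the coefficient of each power of x to zero and solving order by order (substituting the coefficients already found):
  x^0: 2 a_2 + 3 a_0 = 0  ->  2 a_2 = -3 a_0 = -3  ->  a_2 = -3/2
  x^1: 6 a_3 + a_1 + 2 a_0 = 0  ->  6 a_3 = -a_1 - 2 a_0 = -5  ->  a_3 = -5/6
  x^2: 12 a_4 - a_2 + 2 a_1 = 0  ->  12 a_4 = a_2 - 2 a_1 = -15/2  ->  a_4 = -5/8
  x^3: 20 a_5 - 3 a_3 + 2 a_2 = 0  ->  20 a_5 = 3 a_3 - 2 a_2 = 1/2  ->  a_5 = 1/40
  x^4: 30 a_6 - 5 a_4 + 2 a_3 = 0  ->  30 a_6 = 5 a_4 - 2 a_3 = -35/24  ->  a_6 = -7/144
Truncated series: y(x) = 1 + 3 x - (3/2) x^2 - (5/6) x^3 - (5/8) x^4 + (1/40) x^5 - (7/144) x^6 + O(x^7).

a_0 = 1; a_1 = 3; a_2 = -3/2; a_3 = -5/6; a_4 = -5/8; a_5 = 1/40; a_6 = -7/144


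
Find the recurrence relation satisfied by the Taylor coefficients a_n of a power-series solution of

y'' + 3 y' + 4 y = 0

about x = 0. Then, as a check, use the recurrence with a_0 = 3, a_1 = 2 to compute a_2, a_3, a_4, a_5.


Substitute y = sum_n a_n x^n.
y''(x) has coefficient (n+2)(n+1) a_{n+2} at x^n;
3 y'(x) has coefficient 3 (n+1) a_{n+1} at x^n;
4 y(x) has coefficient 4 a_n at x^n.
Matching x^n: (n+2)(n+1) a_{n+2} + 3 (n+1) a_{n+1} + 4 a_n = 0.
Thus a_{n+2} = [-3 (n+1) a_{n+1} - 4 a_n] / ((n+1)(n+2)).

Check with a_0 = 3, a_1 = 2 (apply the recurrence for n = 0, 1, 2, 3): a_0 = 3, a_1 = 2, a_2 = -9, a_3 = 23/3, a_4 = -11/4, a_5 = 7/60.

a_(n+2) = [-3 (n+1) a_(n+1) - 4 a_n] / ((n+1)(n+2)); check: a_0 = 3, a_1 = 2, a_2 = -9, a_3 = 23/3, a_4 = -11/4, a_5 = 7/60


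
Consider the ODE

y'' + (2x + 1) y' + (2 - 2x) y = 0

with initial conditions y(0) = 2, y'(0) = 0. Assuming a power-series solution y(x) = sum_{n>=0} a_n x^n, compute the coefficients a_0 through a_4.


Ansatz: y(x) = sum_{n>=0} a_n x^n, so y'(x) = sum_{n>=1} n a_n x^(n-1) and y''(x) = sum_{n>=2} n(n-1) a_n x^(n-2).
Substitute into P(x) y'' + Q(x) y' + R(x) y = 0 with P(x) = 1, Q(x) = 2x + 1, R(x) = 2 - 2x, and match powers of x.
Initial conditions: a_0 = 2, a_1 = 0.
Setting the coefficient of each power of x to zero and solving order by order (substituting the coefficients already found):
  x^0: 2 a_2 + a_1 + 2 a_0 = 0  ->  2 a_2 = -a_1 - 2 a_0 = -4  ->  a_2 = -2
  x^1: 6 a_3 + 2 a_2 + 4 a_1 - 2 a_0 = 0  ->  6 a_3 = -2 a_2 - 4 a_1 + 2 a_0 = 8  ->  a_3 = 4/3
  x^2: 12 a_4 + 3 a_3 + 6 a_2 - 2 a_1 = 0  ->  12 a_4 = -3 a_3 - 6 a_2 + 2 a_1 = 8  ->  a_4 = 2/3
Truncated series: y(x) = 2 - 2 x^2 + (4/3) x^3 + (2/3) x^4 + O(x^5).

a_0 = 2; a_1 = 0; a_2 = -2; a_3 = 4/3; a_4 = 2/3


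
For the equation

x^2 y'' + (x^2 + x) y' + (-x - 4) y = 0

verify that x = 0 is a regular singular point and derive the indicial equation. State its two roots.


Divide by x^2 to reach normal form y'' + P_1(x) y' + P_2(x) y = 0 with P_1(x) = 1 + 1/x and P_2(x) = -1/x - 4/x^2.
x = 0 is a singular point because the y'-coefficient 1 + 1/x has a pole at x = 0 and the y-coefficient -1/x - 4/x^2 has a pole at x = 0.
It is a regular singular point because x P_1(x) = p(x) = x + 1 and x^2 P_2(x) = q(x) = -x - 4 are polynomials, hence analytic at x = 0.
p(0) = 1,  q(0) = -4.
Indicial equation: r(r-1) + p(0) r + q(0) = 0, i.e. r^2 + (p(0) - 1) r + q(0) = 0, i.e. r^2 - 4 = 0.
Discriminant: (0)^2 - 4(-4) = 16, so r = (0 ± 4)/2.
Solving: r_1 = 2, r_2 = -2.

indicial: r^2 - 4 = 0; roots r_1 = 2, r_2 = -2


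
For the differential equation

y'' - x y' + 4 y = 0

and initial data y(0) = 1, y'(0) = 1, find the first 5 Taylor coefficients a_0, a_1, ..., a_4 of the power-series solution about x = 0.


Ansatz: y(x) = sum_{n>=0} a_n x^n, so y'(x) = sum_{n>=1} n a_n x^(n-1) and y''(x) = sum_{n>=2} n(n-1) a_n x^(n-2).
Substitute into P(x) y'' + Q(x) y' + R(x) y = 0 with P(x) = 1, Q(x) = -x, R(x) = 4, and match powers of x.
Initial conditions: a_0 = 1, a_1 = 1.
Setting the coefficient of each power of x to zero and solving order by order (substituting the coefficients already found):
  x^0: 2 a_2 + 4 a_0 = 0  ->  2 a_2 = -4 a_0 = -4  ->  a_2 = -2
  x^1: 6 a_3 + 3 a_1 = 0  ->  6 a_3 = -3 a_1 = -3  ->  a_3 = -1/2
  x^2: 12 a_4 + 2 a_2 = 0  ->  12 a_4 = -2 a_2 = 4  ->  a_4 = 1/3
Truncated series: y(x) = 1 + x - 2 x^2 - (1/2) x^3 + (1/3) x^4 + O(x^5).

a_0 = 1; a_1 = 1; a_2 = -2; a_3 = -1/2; a_4 = 1/3
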